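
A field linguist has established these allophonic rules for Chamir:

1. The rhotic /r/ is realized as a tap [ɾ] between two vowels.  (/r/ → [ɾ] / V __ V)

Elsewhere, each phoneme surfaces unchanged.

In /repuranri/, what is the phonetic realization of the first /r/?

[r]

/r/ (word-initial) fails the environment for rule 1, so it stays [r].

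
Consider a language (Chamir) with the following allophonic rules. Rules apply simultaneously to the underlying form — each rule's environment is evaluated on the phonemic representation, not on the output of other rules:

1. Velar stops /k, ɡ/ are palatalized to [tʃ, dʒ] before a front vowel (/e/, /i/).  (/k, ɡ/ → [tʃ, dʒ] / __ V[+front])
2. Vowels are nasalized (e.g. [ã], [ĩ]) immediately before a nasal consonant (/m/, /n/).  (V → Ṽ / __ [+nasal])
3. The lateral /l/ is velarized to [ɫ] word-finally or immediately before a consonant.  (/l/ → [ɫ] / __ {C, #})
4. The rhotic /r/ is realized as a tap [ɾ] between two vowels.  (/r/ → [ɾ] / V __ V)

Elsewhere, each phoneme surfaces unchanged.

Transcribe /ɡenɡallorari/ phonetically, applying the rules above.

[dʒẽnɡaɫloɾaɾi]

/ɡ/ — word-initial, before a front vowel — surfaces as [dʒ] (rule 1).
/e/ meets the environment for rule 2 (before a nasal consonant) → [ẽ].
/n/ — not in any rule's target class → [n].
/ɡ/ (between /n/ and /a/) fails the environment for rule 1, so it stays [ɡ].
/a/ (between /ɡ/ and /l/): rule 2 targets it, but not before a nasal consonant → unchanged [a].
/l/ — between /a/ and /l/, word-finally or immediately before a consonant — surfaces as [ɫ] (rule 3).
/l/ — between /l/ and /o/; rule 3 does not apply here → [l].
/o/ (between /l/ and /r/) is in the target of rule 2 but the environment (before a nasal consonant) is not met → [o].
/r/ (between /o/ and /a/): between two vowels, so rule 4 applies → [ɾ].
/a/ (between /r/ and /r/) fails the environment for rule 2, so it stays [a].
/r/ meets the environment for rule 4 (between two vowels) → [ɾ].
/i/ (word-final) is in the target of rule 2 but the environment (before a nasal consonant) is not met → [i].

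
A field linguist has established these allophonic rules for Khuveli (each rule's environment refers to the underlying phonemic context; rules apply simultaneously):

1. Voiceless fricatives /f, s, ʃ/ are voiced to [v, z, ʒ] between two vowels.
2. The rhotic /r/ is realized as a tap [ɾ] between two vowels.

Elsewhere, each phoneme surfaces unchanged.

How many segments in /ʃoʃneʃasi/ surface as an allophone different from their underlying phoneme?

2

Segments that undergo a rule: /ʃ/ → [ʒ] (rule 1); /s/ → [z] (rule 1).
All other segments surface unchanged.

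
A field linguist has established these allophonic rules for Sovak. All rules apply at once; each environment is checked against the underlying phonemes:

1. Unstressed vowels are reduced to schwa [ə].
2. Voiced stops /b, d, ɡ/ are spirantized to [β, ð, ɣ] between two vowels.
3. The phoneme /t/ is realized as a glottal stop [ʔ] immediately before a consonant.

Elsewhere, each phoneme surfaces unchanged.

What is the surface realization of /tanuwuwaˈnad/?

/t/ — word-initial; rule 3 does not apply here → [t].
Rule 1 applies to /a/ (between /t/ and /n/: in an unstressed syllable) → [ə].
/n/ stays [n].
/u/ (between /n/ and /w/) occurs in an unstressed syllable → [ə] by rule 1.
/w/ (between /u/ and /u/) is unaffected → [w].
/u/ (between /w/ and /w/): in an unstressed syllable, so rule 1 applies → [ə].
/w/ (between /u/ and /a/) is unaffected → [w].
/a/ (between /w/ and /n/) occurs in an unstressed syllable → [ə] by rule 1.
/n/ (between /a/ and /a/): no rule targets it → [n].
/a/ (between /n/ and /d/) is in the target of rule 1 but the environment (in an unstressed syllable) is not met → [a].
/d/ — word-final; rule 2 does not apply here → [d].

[tənəwəwəˈnad]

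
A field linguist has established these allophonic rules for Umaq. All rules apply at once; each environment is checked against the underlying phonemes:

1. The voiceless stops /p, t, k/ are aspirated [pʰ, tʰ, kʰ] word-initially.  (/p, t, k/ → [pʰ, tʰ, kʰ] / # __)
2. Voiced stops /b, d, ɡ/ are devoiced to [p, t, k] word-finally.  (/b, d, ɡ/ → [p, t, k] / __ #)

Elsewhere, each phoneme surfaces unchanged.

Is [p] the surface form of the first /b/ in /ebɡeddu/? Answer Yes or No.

No

/b/ (between /e/ and /ɡ/): rule 2 targets it, but not word-finally → unchanged [b].
The actual realization is [b], not [p].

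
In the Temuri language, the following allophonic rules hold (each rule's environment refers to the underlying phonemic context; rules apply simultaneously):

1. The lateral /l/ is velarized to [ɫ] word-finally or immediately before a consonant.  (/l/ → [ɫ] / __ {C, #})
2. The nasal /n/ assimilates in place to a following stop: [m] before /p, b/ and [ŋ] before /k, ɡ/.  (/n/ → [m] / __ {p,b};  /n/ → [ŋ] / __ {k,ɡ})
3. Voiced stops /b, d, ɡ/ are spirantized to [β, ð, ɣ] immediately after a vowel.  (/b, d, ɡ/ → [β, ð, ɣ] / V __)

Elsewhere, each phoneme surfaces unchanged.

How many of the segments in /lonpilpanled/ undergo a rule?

Segments that undergo a rule: /n/ → [m] (rule 2); /l/ → [ɫ] (rule 1); /d/ → [ð] (rule 3).
All other segments surface unchanged.

3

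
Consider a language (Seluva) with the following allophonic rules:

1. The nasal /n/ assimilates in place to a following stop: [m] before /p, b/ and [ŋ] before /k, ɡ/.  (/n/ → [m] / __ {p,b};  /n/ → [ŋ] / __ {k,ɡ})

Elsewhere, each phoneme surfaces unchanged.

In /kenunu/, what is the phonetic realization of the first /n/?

/n/ (between /e/ and /u/) is in the target of rule 1 but the environment (before a labial or velar stop) is not met → [n].

[n]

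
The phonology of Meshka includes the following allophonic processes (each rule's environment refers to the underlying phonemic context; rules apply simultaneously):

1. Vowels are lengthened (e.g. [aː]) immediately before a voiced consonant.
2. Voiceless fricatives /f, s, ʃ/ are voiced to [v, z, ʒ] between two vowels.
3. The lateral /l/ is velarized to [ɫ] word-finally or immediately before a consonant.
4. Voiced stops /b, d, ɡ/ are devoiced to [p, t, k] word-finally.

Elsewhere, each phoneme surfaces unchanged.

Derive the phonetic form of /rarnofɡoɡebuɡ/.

[raːrnofɡoːɡeːbuːk]

/r/ — not in any rule's target class → [r].
Rule 1 applies to /a/ (between /r/ and /r/: before a voiced consonant) → [aː].
/r/ (between /a/ and /n/): no rule targets it → [r].
/n/ (between /r/ and /o/) is unaffected → [n].
/o/ (between /n/ and /f/): rule 1 targets it, but not before a voiced consonant → unchanged [o].
/f/ (between /o/ and /ɡ/) fails the environment for rule 2, so it stays [f].
/ɡ/ (between /f/ and /o/): rule 4 targets it, but not word-finally → unchanged [ɡ].
/o/ (between /ɡ/ and /ɡ/) occurs before a voiced consonant → [oː] by rule 1.
/ɡ/ — between /o/ and /e/; rule 4 does not apply here → [ɡ].
/e/ (between /ɡ/ and /b/) occurs before a voiced consonant → [eː] by rule 1.
/b/ (between /e/ and /u/): rule 4 targets it, but not word-finally → unchanged [b].
/u/ — between /b/ and /ɡ/, before a voiced consonant — surfaces as [uː] (rule 1).
/ɡ/ — word-final, word-finally — surfaces as [k] (rule 4).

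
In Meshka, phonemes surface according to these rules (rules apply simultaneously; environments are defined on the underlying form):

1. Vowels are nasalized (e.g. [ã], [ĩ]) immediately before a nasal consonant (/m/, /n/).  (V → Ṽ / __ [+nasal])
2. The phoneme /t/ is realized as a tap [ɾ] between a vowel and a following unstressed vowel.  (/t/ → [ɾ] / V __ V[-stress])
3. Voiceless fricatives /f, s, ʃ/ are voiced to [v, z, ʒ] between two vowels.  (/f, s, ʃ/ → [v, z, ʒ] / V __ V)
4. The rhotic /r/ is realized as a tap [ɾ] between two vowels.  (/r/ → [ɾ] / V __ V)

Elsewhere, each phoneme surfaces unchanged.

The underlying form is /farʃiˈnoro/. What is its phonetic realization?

[farʃĩˈnoɾo]

/f/ (word-initial): rule 3 targets it, but not between two vowels → unchanged [f].
/a/ (between /f/ and /r/): rule 1 targets it, but not before a nasal consonant → unchanged [a].
/r/ (between /a/ and /ʃ/): rule 4 targets it, but not between two vowels → unchanged [r].
/ʃ/ (between /r/ and /i/) fails the environment for rule 3, so it stays [ʃ].
/i/ (between /ʃ/ and /n/): before a nasal consonant, so rule 1 applies → [ĩ].
/o/ (between /n/ and /r/) is in the target of rule 1 but the environment (before a nasal consonant) is not met → [o].
/r/ (between /o/ and /o/): between two vowels, so rule 4 applies → [ɾ].
/o/ (word-final): rule 1 targets it, but not before a nasal consonant → unchanged [o].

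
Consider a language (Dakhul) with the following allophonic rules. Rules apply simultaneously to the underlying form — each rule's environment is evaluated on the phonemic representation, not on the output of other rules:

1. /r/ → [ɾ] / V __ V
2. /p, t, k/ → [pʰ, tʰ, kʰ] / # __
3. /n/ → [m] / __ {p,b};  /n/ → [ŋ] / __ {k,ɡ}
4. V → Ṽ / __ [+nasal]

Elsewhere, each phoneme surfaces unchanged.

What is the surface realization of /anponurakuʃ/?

[ãmpõnuɾakuʃ]

/a/ (word-initial): before a nasal consonant, so rule 4 applies → [ã].
/n/ (between /a/ and /p/): before a labial or velar stop, so rule 3 applies → [m].
/p/ (between /n/ and /o/): rule 2 targets it, but not word-initially → unchanged [p].
Rule 4 applies to /o/ (between /p/ and /n/: before a nasal consonant) → [õ].
/n/ (between /o/ and /u/) fails the environment for rule 3, so it stays [n].
/u/ — between /n/ and /r/; rule 4 does not apply here → [u].
/r/ — between /u/ and /a/, between two vowels — surfaces as [ɾ] (rule 1).
/a/ (between /r/ and /k/): rule 4 targets it, but not before a nasal consonant → unchanged [a].
/k/ (between /a/ and /u/): rule 2 targets it, but not word-initially → unchanged [k].
/u/ (between /k/ and /ʃ/) fails the environment for rule 4, so it stays [u].
/ʃ/ stays [ʃ].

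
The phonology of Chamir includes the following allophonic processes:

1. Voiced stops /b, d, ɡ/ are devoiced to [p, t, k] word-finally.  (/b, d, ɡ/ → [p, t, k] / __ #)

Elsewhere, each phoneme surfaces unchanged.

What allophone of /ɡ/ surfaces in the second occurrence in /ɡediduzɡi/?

/ɡ/ (between /z/ and /i/): rule 1 targets it, but not word-finally → unchanged [ɡ].

[ɡ]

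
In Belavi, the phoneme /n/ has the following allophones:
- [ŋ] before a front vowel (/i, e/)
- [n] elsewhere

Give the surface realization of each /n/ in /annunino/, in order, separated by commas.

Occurrence 1 (position 2): no conditioning environment matches → elsewhere allophone [n].
Occurrence 2 (position 3): no conditioning environment matches → elsewhere allophone [n].
Occurrence 3 (position 5): before a front vowel (/i, e/) → [ŋ].
Occurrence 4 (position 7): no conditioning environment matches → elsewhere allophone [n].

[n], [n], [ŋ], [n]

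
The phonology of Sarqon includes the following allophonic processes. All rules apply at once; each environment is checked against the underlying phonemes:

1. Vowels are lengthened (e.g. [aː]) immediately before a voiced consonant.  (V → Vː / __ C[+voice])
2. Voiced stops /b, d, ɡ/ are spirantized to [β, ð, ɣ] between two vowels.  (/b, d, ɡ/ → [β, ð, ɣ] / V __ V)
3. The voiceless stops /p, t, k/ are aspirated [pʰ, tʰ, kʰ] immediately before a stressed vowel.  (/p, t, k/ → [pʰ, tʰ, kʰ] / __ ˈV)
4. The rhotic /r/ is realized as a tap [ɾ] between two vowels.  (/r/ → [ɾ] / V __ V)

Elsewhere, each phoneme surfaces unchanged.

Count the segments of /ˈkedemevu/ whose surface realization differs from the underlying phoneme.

5

Segments that undergo a rule: /k/ → [kʰ] (rule 3); /e/ → [eː] (rule 1); /d/ → [ð] (rule 2); /e/ → [eː] (rule 1); /e/ → [eː] (rule 1).
All other segments surface unchanged.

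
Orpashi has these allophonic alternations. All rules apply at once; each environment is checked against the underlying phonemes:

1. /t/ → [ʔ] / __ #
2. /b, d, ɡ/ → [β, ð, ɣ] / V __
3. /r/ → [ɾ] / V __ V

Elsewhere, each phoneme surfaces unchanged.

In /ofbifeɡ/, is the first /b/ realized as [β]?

/b/ (between /f/ and /i/) is in the target of rule 2 but the environment (immediately after a vowel) is not met → [b].
The actual realization is [b], not [β].

No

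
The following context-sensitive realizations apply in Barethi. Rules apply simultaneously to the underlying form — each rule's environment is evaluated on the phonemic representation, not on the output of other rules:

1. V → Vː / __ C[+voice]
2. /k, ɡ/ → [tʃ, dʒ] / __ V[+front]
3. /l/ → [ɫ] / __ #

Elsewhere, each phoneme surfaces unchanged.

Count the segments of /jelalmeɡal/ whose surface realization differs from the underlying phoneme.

Segments that undergo a rule: /e/ → [eː] (rule 1); /a/ → [aː] (rule 1); /e/ → [eː] (rule 1); /a/ → [aː] (rule 1); /l/ → [ɫ] (rule 3).
All other segments surface unchanged.

5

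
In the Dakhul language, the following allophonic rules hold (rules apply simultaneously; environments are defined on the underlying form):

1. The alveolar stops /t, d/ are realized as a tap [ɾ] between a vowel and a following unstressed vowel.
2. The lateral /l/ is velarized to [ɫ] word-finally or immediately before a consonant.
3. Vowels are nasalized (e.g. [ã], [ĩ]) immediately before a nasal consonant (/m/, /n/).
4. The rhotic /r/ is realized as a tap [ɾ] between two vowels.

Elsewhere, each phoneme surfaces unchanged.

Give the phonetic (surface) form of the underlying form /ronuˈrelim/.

[rõnuˈɾelĩm]

/r/ (word-initial): rule 4 targets it, but not between two vowels → unchanged [r].
Rule 3 applies to /o/ (between /r/ and /n/: before a nasal consonant) → [õ].
/n/ — not in any rule's target class → [n].
/u/ (between /n/ and /r/): rule 3 targets it, but not before a nasal consonant → unchanged [u].
/r/ (between /u/ and /e/) occurs between two vowels → [ɾ] by rule 4.
/e/ — between /r/ and /l/; rule 3 does not apply here → [e].
/l/ — between /e/ and /i/; rule 2 does not apply here → [l].
/i/ (between /l/ and /m/) occurs before a nasal consonant → [ĩ] by rule 3.
/m/ stays [m].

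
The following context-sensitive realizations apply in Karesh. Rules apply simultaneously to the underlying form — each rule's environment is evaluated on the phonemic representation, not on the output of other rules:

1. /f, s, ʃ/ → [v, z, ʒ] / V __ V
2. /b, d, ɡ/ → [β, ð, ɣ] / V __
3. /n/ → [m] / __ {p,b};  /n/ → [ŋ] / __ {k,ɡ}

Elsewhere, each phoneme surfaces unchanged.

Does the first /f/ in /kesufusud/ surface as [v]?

Yes

/f/ meets the environment for rule 1 (between two vowels) → [v].
The actual realization is [v], which matches [v].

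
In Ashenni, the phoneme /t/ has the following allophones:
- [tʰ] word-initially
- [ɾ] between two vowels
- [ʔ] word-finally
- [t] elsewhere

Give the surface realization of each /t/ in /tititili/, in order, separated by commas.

[tʰ], [ɾ], [ɾ]

Occurrence 1 (position 1): word-initially → [tʰ].
Occurrence 2 (position 3): between two vowels → [ɾ].
Occurrence 3 (position 5): between two vowels → [ɾ].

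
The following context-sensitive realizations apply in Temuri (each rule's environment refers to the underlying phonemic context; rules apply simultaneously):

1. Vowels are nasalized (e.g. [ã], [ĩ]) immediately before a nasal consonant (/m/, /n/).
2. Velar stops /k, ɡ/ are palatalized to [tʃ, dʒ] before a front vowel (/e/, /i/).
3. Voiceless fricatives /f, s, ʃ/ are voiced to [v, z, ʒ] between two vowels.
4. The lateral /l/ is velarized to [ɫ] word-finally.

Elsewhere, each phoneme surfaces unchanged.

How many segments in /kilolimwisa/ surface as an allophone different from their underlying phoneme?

Segments that undergo a rule: /k/ → [tʃ] (rule 2); /i/ → [ĩ] (rule 1); /s/ → [z] (rule 3).
All other segments surface unchanged.

3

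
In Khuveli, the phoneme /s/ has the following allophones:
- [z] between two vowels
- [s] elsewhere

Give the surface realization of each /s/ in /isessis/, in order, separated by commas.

Occurrence 1 (position 2): between two vowels → [z].
Occurrence 2 (position 4): no conditioning environment matches → elsewhere allophone [s].
Occurrence 3 (position 5): no conditioning environment matches → elsewhere allophone [s].
Occurrence 4 (position 7): no conditioning environment matches → elsewhere allophone [s].

[z], [s], [s], [s]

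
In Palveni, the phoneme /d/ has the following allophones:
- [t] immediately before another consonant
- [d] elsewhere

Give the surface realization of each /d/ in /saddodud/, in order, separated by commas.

Occurrence 1 (position 3): immediately before another consonant → [t].
Occurrence 2 (position 4): no conditioning environment matches → elsewhere allophone [d].
Occurrence 3 (position 6): no conditioning environment matches → elsewhere allophone [d].
Occurrence 4 (position 8): no conditioning environment matches → elsewhere allophone [d].

[t], [d], [d], [d]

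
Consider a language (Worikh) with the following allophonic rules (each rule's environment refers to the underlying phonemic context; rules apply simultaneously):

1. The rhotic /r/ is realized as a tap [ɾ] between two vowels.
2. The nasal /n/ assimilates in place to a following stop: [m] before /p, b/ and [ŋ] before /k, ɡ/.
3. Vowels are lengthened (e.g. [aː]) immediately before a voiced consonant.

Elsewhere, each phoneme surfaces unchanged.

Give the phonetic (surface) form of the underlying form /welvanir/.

/w/ — not in any rule's target class → [w].
/e/ (between /w/ and /l/): before a voiced consonant, so rule 3 applies → [eː].
/l/ stays [l].
/v/ stays [v].
/a/ (between /v/ and /n/): before a voiced consonant, so rule 3 applies → [aː].
/n/ (between /a/ and /i/) fails the environment for rule 2, so it stays [n].
Rule 3 applies to /i/ (between /n/ and /r/: before a voiced consonant) → [iː].
/r/ (word-final): rule 1 targets it, but not between two vowels → unchanged [r].

[weːlvaːniːr]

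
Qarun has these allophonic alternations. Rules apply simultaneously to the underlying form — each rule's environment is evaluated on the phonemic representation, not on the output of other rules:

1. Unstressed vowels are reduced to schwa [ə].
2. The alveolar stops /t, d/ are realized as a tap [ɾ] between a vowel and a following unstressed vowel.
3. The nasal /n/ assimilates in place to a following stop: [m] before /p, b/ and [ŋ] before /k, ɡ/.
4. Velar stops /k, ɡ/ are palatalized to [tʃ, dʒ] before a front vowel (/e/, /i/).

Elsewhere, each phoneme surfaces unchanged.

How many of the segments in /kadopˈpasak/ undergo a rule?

4

Segments that undergo a rule: /a/ → [ə] (rule 1); /d/ → [ɾ] (rule 2); /o/ → [ə] (rule 1); /a/ → [ə] (rule 1).
All other segments surface unchanged.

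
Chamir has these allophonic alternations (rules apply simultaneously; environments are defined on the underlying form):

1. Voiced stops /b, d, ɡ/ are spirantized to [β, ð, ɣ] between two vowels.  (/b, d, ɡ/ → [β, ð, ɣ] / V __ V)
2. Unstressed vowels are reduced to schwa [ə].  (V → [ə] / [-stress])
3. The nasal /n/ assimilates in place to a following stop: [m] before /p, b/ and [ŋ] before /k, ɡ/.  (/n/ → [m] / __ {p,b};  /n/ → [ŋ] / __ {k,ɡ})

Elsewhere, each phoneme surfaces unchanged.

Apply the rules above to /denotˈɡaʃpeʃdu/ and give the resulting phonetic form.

/d/ — word-initial; rule 1 does not apply here → [d].
/e/ (between /d/ and /n/): in an unstressed syllable, so rule 2 applies → [ə].
/n/ (between /e/ and /o/) is in the target of rule 3 but the environment (before a labial or velar stop) is not met → [n].
/o/ (between /n/ and /t/): in an unstressed syllable, so rule 2 applies → [ə].
/t/ stays [t].
/ɡ/ (between /t/ and /a/) is in the target of rule 1 but the environment (between two vowels) is not met → [ɡ].
/a/ — between /ɡ/ and /ʃ/; rule 2 does not apply here → [a].
/ʃ/ (between /a/ and /p/): no rule targets it → [ʃ].
/p/ — not in any rule's target class → [p].
/e/ (between /p/ and /ʃ/): in an unstressed syllable, so rule 2 applies → [ə].
/ʃ/ stays [ʃ].
/d/ — between /ʃ/ and /u/; rule 1 does not apply here → [d].
/u/ meets the environment for rule 2 (in an unstressed syllable) → [ə].

[dənətˈɡaʃpəʃdə]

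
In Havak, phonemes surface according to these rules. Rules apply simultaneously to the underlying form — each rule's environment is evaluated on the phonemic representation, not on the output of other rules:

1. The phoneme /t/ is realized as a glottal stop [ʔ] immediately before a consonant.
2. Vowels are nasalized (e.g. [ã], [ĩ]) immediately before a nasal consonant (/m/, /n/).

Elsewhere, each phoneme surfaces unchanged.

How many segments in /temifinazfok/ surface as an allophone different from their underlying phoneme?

2

Segments that undergo a rule: /e/ → [ẽ] (rule 2); /i/ → [ĩ] (rule 2).
All other segments surface unchanged.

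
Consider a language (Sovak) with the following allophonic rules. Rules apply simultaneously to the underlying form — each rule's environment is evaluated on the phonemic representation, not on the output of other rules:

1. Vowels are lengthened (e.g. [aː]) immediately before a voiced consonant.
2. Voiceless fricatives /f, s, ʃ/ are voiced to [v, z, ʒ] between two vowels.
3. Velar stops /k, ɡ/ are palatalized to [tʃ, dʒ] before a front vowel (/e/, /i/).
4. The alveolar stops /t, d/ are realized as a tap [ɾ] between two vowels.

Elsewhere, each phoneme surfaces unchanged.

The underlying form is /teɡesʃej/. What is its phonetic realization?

/t/ (word-initial): rule 4 targets it, but not between two vowels → unchanged [t].
/e/ (between /t/ and /ɡ/) occurs before a voiced consonant → [eː] by rule 1.
Rule 3 applies to /ɡ/ (between /e/ and /e/: before a front vowel) → [dʒ].
/e/ (between /ɡ/ and /s/) fails the environment for rule 1, so it stays [e].
/s/ (between /e/ and /ʃ/) is in the target of rule 2 but the environment (between two vowels) is not met → [s].
/ʃ/ (between /s/ and /e/): rule 2 targets it, but not between two vowels → unchanged [ʃ].
/e/ — between /ʃ/ and /j/, before a voiced consonant — surfaces as [eː] (rule 1).

[teːdʒesʃeːj]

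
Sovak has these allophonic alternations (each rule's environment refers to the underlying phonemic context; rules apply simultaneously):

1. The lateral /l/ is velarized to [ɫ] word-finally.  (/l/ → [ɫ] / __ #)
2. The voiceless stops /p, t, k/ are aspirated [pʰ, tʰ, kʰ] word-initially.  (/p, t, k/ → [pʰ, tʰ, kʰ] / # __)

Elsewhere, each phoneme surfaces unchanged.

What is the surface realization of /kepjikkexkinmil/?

[kʰepjikkexkinmiɫ]

/k/ meets the environment for rule 2 (word-initially) → [kʰ].
/e/ stays [e].
/p/ (between /e/ and /j/) is in the target of rule 2 but the environment (word-initially) is not met → [p].
/j/ (between /p/ and /i/): no rule targets it → [j].
/i/ stays [i].
/k/ (between /i/ and /k/) is in the target of rule 2 but the environment (word-initially) is not met → [k].
/k/ — between /k/ and /e/; rule 2 does not apply here → [k].
/e/ (between /k/ and /x/): no rule targets it → [e].
/x/ stays [x].
/k/ — between /x/ and /i/; rule 2 does not apply here → [k].
/i/ (between /k/ and /n/) is unaffected → [i].
/n/ (between /i/ and /m/): no rule targets it → [n].
/m/ (between /n/ and /i/) is unaffected → [m].
/i/ (between /m/ and /l/): no rule targets it → [i].
Rule 1 applies to /l/ (word-final: word-finally) → [ɫ].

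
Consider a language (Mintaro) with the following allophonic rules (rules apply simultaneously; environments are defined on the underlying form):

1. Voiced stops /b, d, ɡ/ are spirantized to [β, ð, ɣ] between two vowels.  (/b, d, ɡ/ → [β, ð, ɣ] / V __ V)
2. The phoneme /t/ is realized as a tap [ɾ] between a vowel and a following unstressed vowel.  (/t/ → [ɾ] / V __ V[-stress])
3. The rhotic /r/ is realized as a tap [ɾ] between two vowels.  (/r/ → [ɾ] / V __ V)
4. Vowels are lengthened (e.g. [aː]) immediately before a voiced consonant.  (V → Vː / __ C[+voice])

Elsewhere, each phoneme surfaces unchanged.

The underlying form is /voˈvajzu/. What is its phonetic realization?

[voːˈvaːjzu]

/v/ stays [v].
Rule 4 applies to /o/ (between /v/ and /v/: before a voiced consonant) → [oː].
/v/ stays [v].
/a/ (between /v/ and /j/): before a voiced consonant, so rule 4 applies → [aː].
/j/ — not in any rule's target class → [j].
/z/ (between /j/ and /u/) is unaffected → [z].
/u/ (word-final): rule 4 targets it, but not before a voiced consonant → unchanged [u].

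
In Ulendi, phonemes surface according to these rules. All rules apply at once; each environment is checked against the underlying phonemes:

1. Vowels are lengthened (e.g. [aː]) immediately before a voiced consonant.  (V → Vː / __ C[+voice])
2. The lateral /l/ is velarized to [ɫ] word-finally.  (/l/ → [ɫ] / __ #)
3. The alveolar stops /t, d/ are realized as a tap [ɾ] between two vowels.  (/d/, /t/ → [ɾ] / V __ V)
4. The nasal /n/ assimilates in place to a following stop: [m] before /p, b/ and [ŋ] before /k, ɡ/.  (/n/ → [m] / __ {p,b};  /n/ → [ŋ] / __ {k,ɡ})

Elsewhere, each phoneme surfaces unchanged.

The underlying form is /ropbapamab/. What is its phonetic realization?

/r/ stays [r].
/o/ (between /r/ and /p/) fails the environment for rule 1, so it stays [o].
/p/ (between /o/ and /b/): no rule targets it → [p].
/b/ (between /p/ and /a/): no rule targets it → [b].
/a/ (between /b/ and /p/) fails the environment for rule 1, so it stays [a].
/p/ stays [p].
Rule 1 applies to /a/ (between /p/ and /m/: before a voiced consonant) → [aː].
/m/ stays [m].
/a/ (between /m/ and /b/) occurs before a voiced consonant → [aː] by rule 1.
/b/ stays [b].

[ropbapaːmaːb]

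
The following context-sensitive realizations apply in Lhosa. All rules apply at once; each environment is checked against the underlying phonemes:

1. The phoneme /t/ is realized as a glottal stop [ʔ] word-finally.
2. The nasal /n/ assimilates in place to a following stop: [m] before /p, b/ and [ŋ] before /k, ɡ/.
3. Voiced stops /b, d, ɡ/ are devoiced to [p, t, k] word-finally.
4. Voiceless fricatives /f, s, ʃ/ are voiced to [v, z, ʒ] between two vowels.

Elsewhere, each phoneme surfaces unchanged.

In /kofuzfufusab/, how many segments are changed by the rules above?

Segments that undergo a rule: /f/ → [v] (rule 4); /f/ → [v] (rule 4); /s/ → [z] (rule 4); /b/ → [p] (rule 3).
All other segments surface unchanged.

4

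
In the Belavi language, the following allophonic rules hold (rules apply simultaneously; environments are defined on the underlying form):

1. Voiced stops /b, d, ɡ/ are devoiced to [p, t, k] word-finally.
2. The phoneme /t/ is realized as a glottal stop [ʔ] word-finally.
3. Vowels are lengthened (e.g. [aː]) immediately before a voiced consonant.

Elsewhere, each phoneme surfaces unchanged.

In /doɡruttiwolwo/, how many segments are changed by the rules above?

Segments that undergo a rule: /o/ → [oː] (rule 3); /i/ → [iː] (rule 3); /o/ → [oː] (rule 3).
All other segments surface unchanged.

3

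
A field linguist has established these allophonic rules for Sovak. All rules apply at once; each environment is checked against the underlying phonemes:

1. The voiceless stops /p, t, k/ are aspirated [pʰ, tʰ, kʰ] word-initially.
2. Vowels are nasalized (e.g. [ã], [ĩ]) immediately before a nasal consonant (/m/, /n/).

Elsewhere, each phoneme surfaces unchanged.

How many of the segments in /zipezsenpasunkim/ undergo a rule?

Segments that undergo a rule: /e/ → [ẽ] (rule 2); /u/ → [ũ] (rule 2); /i/ → [ĩ] (rule 2).
All other segments surface unchanged.

3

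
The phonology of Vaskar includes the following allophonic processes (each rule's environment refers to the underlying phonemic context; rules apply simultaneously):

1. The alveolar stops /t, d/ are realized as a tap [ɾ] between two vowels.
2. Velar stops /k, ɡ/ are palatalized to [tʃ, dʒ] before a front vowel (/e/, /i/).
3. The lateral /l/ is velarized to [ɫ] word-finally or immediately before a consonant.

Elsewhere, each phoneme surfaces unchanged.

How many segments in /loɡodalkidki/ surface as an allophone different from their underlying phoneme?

Segments that undergo a rule: /d/ → [ɾ] (rule 1); /l/ → [ɫ] (rule 3); /k/ → [tʃ] (rule 2); /k/ → [tʃ] (rule 2).
All other segments surface unchanged.

4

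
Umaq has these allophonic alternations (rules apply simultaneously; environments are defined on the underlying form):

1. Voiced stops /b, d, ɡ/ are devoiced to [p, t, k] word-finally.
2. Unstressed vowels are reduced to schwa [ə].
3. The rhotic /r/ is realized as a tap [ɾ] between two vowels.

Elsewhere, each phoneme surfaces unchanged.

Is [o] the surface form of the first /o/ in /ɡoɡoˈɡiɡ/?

/o/ meets the environment for rule 2 (in an unstressed syllable) → [ə].
The actual realization is [ə], not [o].

No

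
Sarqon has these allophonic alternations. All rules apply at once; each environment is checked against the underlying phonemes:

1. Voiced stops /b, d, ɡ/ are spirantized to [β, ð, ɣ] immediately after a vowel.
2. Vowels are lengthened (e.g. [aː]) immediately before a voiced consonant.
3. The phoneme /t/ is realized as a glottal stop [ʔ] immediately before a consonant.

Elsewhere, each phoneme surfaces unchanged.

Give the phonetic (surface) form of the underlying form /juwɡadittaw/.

[juːwɡaːðiʔtaːw]

/j/ (word-initial) is unaffected → [j].
Rule 2 applies to /u/ (between /j/ and /w/: before a voiced consonant) → [uː].
/w/ — not in any rule's target class → [w].
/ɡ/ (between /w/ and /a/): rule 1 targets it, but not immediately after a vowel → unchanged [ɡ].
Rule 2 applies to /a/ (between /ɡ/ and /d/: before a voiced consonant) → [aː].
/d/ (between /a/ and /i/) occurs immediately after a vowel → [ð] by rule 1.
/i/ (between /d/ and /t/) is in the target of rule 2 but the environment (before a voiced consonant) is not met → [i].
Rule 3 applies to /t/ (between /i/ and /t/: immediately before a consonant) → [ʔ].
/t/ — between /t/ and /a/; rule 3 does not apply here → [t].
/a/ meets the environment for rule 2 (before a voiced consonant) → [aː].
/w/ — not in any rule's target class → [w].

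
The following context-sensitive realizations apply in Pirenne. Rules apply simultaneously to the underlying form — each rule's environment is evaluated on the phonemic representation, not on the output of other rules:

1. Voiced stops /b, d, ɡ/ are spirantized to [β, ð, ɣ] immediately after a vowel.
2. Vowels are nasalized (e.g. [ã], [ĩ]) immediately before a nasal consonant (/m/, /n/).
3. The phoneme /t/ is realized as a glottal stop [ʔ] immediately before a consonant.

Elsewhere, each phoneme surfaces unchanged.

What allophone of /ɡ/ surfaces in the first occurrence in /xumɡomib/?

[ɡ]

/ɡ/ — between /m/ and /o/; rule 1 does not apply here → [ɡ].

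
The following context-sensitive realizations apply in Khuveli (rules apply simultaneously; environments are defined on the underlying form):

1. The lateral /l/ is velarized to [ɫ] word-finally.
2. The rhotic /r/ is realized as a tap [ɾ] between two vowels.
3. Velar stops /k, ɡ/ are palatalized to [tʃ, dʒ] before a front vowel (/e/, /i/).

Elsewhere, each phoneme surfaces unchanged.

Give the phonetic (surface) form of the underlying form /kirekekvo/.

/k/ — word-initial, before a front vowel — surfaces as [tʃ] (rule 3).
/i/ (between /k/ and /r/): no rule targets it → [i].
/r/ (between /i/ and /e/) occurs between two vowels → [ɾ] by rule 2.
/e/ (between /r/ and /k/) is unaffected → [e].
/k/ — between /e/ and /e/, before a front vowel — surfaces as [tʃ] (rule 3).
/e/ — not in any rule's target class → [e].
/k/ — between /e/ and /v/; rule 3 does not apply here → [k].
/v/ (between /k/ and /o/): no rule targets it → [v].
/o/ (word-final) is unaffected → [o].

[tʃiɾetʃekvo]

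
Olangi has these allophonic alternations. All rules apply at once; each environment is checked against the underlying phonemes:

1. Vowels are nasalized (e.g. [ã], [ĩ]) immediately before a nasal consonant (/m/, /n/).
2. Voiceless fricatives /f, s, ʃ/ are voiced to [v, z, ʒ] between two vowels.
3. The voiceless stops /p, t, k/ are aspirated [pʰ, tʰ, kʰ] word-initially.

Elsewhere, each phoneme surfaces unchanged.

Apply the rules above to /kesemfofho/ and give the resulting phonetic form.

/k/ (word-initial) occurs word-initially → [kʰ] by rule 3.
/e/ (between /k/ and /s/): rule 1 targets it, but not before a nasal consonant → unchanged [e].
/s/ meets the environment for rule 2 (between two vowels) → [z].
/e/ (between /s/ and /m/) occurs before a nasal consonant → [ẽ] by rule 1.
/m/ — not in any rule's target class → [m].
/f/ (between /m/ and /o/): rule 2 targets it, but not between two vowels → unchanged [f].
/o/ — between /f/ and /f/; rule 1 does not apply here → [o].
/f/ (between /o/ and /h/): rule 2 targets it, but not between two vowels → unchanged [f].
/h/ (between /f/ and /o/) is unaffected → [h].
/o/ (word-final) fails the environment for rule 1, so it stays [o].

[kʰezẽmfofho]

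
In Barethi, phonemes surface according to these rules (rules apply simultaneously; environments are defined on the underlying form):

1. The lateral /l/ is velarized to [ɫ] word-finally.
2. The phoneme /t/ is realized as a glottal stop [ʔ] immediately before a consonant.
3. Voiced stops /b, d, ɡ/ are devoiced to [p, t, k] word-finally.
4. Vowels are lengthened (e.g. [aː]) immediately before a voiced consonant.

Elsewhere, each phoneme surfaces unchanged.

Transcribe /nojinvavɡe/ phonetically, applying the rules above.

/n/ stays [n].
/o/ (between /n/ and /j/) occurs before a voiced consonant → [oː] by rule 4.
/j/ (between /o/ and /i/): no rule targets it → [j].
/i/ — between /j/ and /n/, before a voiced consonant — surfaces as [iː] (rule 4).
/n/ (between /i/ and /v/) is unaffected → [n].
/v/ — not in any rule's target class → [v].
/a/ — between /v/ and /v/, before a voiced consonant — surfaces as [aː] (rule 4).
/v/ (between /a/ and /ɡ/) is unaffected → [v].
/ɡ/ — between /v/ and /e/; rule 3 does not apply here → [ɡ].
/e/ (word-final): rule 4 targets it, but not before a voiced consonant → unchanged [e].

[noːjiːnvaːvɡe]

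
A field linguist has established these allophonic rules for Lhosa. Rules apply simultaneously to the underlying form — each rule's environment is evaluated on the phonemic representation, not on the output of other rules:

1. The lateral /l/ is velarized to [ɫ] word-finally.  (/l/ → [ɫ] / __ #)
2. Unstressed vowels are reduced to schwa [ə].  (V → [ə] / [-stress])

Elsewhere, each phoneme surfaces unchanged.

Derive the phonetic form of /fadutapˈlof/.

/f/ stays [f].
/a/ (between /f/ and /d/) occurs in an unstressed syllable → [ə] by rule 2.
/d/ (between /a/ and /u/) is unaffected → [d].
/u/ meets the environment for rule 2 (in an unstressed syllable) → [ə].
/t/ — not in any rule's target class → [t].
/a/ meets the environment for rule 2 (in an unstressed syllable) → [ə].
/p/ stays [p].
/l/ (between /p/ and /o/) fails the environment for rule 1, so it stays [l].
/o/ (between /l/ and /f/): rule 2 targets it, but not in an unstressed syllable → unchanged [o].
/f/ (word-final) is unaffected → [f].

[fədətəpˈlof]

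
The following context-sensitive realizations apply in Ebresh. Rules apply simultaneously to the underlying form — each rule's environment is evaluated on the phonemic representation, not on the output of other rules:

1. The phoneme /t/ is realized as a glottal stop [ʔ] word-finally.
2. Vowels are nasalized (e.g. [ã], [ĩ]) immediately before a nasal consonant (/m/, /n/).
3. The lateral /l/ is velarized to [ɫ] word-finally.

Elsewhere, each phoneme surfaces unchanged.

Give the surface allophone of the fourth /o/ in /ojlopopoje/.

/o/ — between /p/ and /j/; rule 2 does not apply here → [o].

[o]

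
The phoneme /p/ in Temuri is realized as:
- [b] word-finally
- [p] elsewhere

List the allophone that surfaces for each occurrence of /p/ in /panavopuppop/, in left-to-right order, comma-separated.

Occurrence 1 (position 1): no conditioning environment matches → elsewhere allophone [p].
Occurrence 2 (position 7): no conditioning environment matches → elsewhere allophone [p].
Occurrence 3 (position 9): no conditioning environment matches → elsewhere allophone [p].
Occurrence 4 (position 10): no conditioning environment matches → elsewhere allophone [p].
Occurrence 5 (position 12): word-finally → [b].

[p], [p], [p], [p], [b]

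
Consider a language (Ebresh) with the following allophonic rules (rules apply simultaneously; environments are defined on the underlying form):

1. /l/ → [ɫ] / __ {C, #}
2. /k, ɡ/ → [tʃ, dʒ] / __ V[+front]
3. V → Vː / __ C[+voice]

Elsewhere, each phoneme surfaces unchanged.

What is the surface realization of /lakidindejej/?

/l/ (word-initial) fails the environment for rule 1, so it stays [l].
/a/ (between /l/ and /k/): rule 3 targets it, but not before a voiced consonant → unchanged [a].
/k/ — between /a/ and /i/, before a front vowel — surfaces as [tʃ] (rule 2).
Rule 3 applies to /i/ (between /k/ and /d/: before a voiced consonant) → [iː].
/d/ (between /i/ and /i/): no rule targets it → [d].
/i/ (between /d/ and /n/): before a voiced consonant, so rule 3 applies → [iː].
/n/ (between /i/ and /d/): no rule targets it → [n].
/d/ — not in any rule's target class → [d].
/e/ — between /d/ and /j/, before a voiced consonant — surfaces as [eː] (rule 3).
/j/ stays [j].
/e/ (between /j/ and /j/) occurs before a voiced consonant → [eː] by rule 3.
/j/ (word-final) is unaffected → [j].

[latʃiːdiːndeːjeːj]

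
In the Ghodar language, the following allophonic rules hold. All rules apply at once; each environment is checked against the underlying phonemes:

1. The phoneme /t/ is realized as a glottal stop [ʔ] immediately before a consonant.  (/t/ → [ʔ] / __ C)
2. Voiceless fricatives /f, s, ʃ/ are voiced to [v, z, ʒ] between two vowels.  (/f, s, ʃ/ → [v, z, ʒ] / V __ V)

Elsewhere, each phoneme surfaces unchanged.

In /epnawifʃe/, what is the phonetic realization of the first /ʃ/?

/ʃ/ (between /f/ and /e/): rule 2 targets it, but not between two vowels → unchanged [ʃ].

[ʃ]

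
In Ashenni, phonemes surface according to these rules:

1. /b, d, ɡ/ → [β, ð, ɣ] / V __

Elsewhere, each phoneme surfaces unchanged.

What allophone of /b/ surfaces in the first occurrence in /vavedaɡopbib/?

[b]

/b/ — between /p/ and /i/; rule 1 does not apply here → [b].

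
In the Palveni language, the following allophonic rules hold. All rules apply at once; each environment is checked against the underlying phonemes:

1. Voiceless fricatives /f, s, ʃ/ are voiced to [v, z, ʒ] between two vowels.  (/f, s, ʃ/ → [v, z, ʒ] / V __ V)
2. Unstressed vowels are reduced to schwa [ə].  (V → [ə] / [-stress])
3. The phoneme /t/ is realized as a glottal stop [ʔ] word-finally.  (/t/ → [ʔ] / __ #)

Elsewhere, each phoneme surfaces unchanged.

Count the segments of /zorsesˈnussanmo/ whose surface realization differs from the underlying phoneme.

4

Segments that undergo a rule: /o/ → [ə] (rule 2); /e/ → [ə] (rule 2); /a/ → [ə] (rule 2); /o/ → [ə] (rule 2).
All other segments surface unchanged.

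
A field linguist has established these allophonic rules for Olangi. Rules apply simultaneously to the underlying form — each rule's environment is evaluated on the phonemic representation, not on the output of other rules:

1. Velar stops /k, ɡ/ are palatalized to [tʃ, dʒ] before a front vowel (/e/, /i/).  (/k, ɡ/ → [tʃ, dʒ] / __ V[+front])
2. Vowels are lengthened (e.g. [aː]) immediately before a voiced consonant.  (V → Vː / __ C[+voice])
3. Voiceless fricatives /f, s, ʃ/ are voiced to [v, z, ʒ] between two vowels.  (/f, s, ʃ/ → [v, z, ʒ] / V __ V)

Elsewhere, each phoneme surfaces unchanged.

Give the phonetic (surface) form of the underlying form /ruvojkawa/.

Rule 2 applies to /u/ (between /r/ and /v/: before a voiced consonant) → [uː].
Rule 2 applies to /o/ (between /v/ and /j/: before a voiced consonant) → [oː].
/k/ (between /j/ and /a/): rule 1 targets it, but not before a front vowel → unchanged [k].
/a/ (between /k/ and /w/) occurs before a voiced consonant → [aː] by rule 2.
/a/ (word-final) is in the target of rule 2 but the environment (before a voiced consonant) is not met → [a].

[ruːvoːjkaːwa]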